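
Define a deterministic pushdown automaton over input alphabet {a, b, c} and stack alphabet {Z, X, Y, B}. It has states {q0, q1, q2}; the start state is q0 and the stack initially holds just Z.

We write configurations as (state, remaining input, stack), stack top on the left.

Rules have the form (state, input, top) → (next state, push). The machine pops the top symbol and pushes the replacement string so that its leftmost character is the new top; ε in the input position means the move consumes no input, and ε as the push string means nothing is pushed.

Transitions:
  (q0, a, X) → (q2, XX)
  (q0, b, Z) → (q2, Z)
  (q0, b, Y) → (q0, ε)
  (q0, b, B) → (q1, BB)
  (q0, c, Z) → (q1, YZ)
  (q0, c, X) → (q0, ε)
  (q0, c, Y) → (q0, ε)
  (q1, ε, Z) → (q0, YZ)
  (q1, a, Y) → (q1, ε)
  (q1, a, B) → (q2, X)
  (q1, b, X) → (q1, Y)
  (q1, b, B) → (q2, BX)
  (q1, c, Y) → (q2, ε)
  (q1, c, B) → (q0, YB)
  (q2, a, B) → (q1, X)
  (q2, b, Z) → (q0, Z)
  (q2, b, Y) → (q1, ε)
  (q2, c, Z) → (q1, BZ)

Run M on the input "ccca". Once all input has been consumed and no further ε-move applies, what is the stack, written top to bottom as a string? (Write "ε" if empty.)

(q0, ccca, Z)
  read c, top Z: go to q1, push YZ → (q1, cca, YZ)
  read c, top Y: go to q2, push ε → (q2, ca, Z)
  read c, top Z: go to q1, push BZ → (q1, a, BZ)
  read a, top B: go to q2, push X → (q2, ε, XZ)
All input consumed in state q2 with stack XZ.

XZ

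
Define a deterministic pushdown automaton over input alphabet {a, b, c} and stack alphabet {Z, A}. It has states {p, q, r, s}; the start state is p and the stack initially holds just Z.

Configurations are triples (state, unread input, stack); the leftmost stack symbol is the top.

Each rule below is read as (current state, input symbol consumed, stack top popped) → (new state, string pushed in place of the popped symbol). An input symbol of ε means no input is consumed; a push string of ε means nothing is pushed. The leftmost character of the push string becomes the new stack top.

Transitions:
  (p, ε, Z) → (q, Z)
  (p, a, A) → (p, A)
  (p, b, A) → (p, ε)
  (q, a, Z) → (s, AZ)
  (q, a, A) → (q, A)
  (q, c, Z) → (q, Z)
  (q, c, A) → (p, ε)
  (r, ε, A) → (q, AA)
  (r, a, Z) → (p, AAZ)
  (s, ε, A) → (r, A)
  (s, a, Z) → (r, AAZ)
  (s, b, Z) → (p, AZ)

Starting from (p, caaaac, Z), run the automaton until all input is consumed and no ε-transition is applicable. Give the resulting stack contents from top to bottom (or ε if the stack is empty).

(p, caaaac, Z)
  ε-move, top Z: go to q, push Z → (q, caaaac, Z)
  read c, top Z: go to q, push Z → (q, aaaac, Z)
  read a, top Z: go to s, push AZ → (s, aaac, AZ)
  ε-move, top A: go to r, push A → (r, aaac, AZ)
  ε-move, top A: go to q, push AA → (q, aaac, AAZ)
  read a, top A: go to q, push A → (q, aac, AAZ)
  read a, top A: go to q, push A → (q, ac, AAZ)
  read a, top A: go to q, push A → (q, c, AAZ)
  read c, top A: go to p, push ε → (p, ε, AZ)
All input consumed in state p with stack AZ.

AZ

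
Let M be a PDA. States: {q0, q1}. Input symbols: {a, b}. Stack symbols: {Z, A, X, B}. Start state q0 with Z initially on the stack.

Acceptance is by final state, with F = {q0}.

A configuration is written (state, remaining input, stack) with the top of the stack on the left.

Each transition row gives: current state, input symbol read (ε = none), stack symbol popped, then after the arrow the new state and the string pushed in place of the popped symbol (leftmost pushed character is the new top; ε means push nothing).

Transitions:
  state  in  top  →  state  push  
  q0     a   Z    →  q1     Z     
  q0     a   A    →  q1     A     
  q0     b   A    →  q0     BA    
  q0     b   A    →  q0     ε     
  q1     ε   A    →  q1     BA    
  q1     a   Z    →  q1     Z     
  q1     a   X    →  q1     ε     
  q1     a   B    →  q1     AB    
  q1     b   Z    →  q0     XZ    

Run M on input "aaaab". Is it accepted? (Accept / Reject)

One accepting computation: (q0, aaaab, Z) ⊢ (q1, aaab, Z) ⊢ (q1, aab, Z) ⊢ (q1, ab, Z) ⊢ (q1, b, Z) ⊢ (q0, ε, XZ)
All input consumed and state q0 ∈ F.

Accept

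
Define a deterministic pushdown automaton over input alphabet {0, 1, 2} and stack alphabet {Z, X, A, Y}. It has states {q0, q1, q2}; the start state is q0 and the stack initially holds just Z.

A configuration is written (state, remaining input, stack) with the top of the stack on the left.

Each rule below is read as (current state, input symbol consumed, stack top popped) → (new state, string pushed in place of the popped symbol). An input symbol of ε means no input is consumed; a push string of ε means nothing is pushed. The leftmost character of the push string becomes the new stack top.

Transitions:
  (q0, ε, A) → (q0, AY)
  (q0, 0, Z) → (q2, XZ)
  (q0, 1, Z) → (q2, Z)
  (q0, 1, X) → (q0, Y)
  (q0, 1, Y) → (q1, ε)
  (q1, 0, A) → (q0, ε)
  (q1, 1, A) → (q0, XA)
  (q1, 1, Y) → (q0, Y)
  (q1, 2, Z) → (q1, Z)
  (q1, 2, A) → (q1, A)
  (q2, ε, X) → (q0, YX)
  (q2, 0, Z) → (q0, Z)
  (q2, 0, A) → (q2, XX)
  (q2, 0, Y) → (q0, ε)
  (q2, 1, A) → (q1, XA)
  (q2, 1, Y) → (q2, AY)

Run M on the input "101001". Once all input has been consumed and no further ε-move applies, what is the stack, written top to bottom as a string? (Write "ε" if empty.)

(q0, 101001, Z)
  read 1, top Z: go to q2, push Z → (q2, 01001, Z)
  read 0, top Z: go to q0, push Z → (q0, 1001, Z)
  read 1, top Z: go to q2, push Z → (q2, 001, Z)
  read 0, top Z: go to q0, push Z → (q0, 01, Z)
  read 0, top Z: go to q2, push XZ → (q2, 1, XZ)
  ε-move, top X: go to q0, push YX → (q0, 1, YXZ)
  read 1, top Y: go to q1, push ε → (q1, ε, XZ)
All input consumed in state q1 with stack XZ.

XZ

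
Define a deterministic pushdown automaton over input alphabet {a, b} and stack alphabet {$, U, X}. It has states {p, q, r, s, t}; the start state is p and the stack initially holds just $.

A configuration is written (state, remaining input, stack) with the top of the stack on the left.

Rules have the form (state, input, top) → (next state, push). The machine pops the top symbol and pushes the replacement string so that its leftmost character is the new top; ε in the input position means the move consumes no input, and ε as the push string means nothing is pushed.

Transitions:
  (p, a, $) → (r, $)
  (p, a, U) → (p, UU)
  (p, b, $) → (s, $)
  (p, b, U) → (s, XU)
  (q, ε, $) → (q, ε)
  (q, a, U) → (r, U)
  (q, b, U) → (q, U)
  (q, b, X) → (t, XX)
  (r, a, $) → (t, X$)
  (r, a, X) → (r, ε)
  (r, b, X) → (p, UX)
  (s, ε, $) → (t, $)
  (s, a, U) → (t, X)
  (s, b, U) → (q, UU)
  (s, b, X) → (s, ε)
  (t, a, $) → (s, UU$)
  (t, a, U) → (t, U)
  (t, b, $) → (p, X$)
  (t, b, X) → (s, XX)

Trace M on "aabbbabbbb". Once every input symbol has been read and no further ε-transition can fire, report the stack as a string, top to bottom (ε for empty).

UUU$

(p, aabbbabbbb, $)
  read a, top $: go to r, push $ → (r, abbbabbbb, $)
  read a, top $: go to t, push X$ → (t, bbbabbbb, X$)
  read b, top X: go to s, push XX → (s, bbabbbb, XX$)
  read b, top X: go to s, push ε → (s, babbbb, X$)
  read b, top X: go to s, push ε → (s, abbbb, $)
  ε-move, top $: go to t, push $ → (t, abbbb, $)
  read a, top $: go to s, push UU$ → (s, bbbb, UU$)
  read b, top U: go to q, push UU → (q, bbb, UUU$)
  read b, top U: go to q, push U → (q, bb, UUU$)
  read b, top U: go to q, push U → (q, b, UUU$)
  read b, top U: go to q, push U → (q, ε, UUU$)
All input consumed in state q with stack UUU$.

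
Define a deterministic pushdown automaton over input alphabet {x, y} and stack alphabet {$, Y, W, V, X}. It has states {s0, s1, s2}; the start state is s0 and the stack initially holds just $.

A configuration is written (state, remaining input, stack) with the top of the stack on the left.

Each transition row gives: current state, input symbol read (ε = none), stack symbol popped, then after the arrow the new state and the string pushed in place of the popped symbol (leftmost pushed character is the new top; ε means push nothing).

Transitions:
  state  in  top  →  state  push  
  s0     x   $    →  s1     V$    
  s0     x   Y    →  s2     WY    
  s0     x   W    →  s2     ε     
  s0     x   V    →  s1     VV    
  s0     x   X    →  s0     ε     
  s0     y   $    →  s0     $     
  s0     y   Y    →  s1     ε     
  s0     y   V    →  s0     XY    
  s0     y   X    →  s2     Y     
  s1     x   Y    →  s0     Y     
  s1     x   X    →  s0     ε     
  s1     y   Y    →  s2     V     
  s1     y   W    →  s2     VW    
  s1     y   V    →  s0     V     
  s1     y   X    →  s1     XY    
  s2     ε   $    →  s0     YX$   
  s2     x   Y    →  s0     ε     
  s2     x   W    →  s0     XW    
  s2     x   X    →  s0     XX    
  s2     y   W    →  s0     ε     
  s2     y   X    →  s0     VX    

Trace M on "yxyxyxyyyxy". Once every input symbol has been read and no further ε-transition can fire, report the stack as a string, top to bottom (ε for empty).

VV$

(s0, yxyxyxyyyxy, $) ⊢ (s0, xyxyxyyyxy, $) ⊢ (s1, yxyxyyyxy, V$) ⊢ (s0, xyxyyyxy, V$) ⊢ (s1, yxyyyxy, VV$) ⊢ (s0, xyyyxy, VV$) ⊢ (s1, yyyxy, VVV$) ⊢ (s0, yyxy, VVV$) ⊢ (s0, yxy, XYVV$) ⊢ (s2, xy, YYVV$) ⊢ (s0, y, YVV$) ⊢ (s1, ε, VV$)
All input consumed in state s1 with stack VV$.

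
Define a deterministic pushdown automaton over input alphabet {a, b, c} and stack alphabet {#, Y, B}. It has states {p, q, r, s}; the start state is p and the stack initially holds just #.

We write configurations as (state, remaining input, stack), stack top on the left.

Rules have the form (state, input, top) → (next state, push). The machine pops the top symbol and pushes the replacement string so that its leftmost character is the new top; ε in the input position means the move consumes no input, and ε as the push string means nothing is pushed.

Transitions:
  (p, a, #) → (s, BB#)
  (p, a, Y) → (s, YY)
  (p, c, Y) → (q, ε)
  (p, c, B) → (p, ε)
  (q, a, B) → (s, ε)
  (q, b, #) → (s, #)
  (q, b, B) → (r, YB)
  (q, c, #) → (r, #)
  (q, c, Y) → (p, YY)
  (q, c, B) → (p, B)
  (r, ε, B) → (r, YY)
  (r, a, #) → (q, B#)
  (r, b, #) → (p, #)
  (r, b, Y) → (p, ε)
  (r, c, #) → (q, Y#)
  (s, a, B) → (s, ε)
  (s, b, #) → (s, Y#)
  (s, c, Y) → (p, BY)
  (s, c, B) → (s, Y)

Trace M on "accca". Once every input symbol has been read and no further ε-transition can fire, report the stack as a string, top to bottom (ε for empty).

YYB#

(p, accca, #)
  read a, top #: go to s, push BB# → (s, ccca, BB#)
  read c, top B: go to s, push Y → (s, cca, YB#)
  read c, top Y: go to p, push BY → (p, ca, BYB#)
  read c, top B: go to p, push ε → (p, a, YB#)
  read a, top Y: go to s, push YY → (s, ε, YYB#)
All input consumed in state s with stack YYB#.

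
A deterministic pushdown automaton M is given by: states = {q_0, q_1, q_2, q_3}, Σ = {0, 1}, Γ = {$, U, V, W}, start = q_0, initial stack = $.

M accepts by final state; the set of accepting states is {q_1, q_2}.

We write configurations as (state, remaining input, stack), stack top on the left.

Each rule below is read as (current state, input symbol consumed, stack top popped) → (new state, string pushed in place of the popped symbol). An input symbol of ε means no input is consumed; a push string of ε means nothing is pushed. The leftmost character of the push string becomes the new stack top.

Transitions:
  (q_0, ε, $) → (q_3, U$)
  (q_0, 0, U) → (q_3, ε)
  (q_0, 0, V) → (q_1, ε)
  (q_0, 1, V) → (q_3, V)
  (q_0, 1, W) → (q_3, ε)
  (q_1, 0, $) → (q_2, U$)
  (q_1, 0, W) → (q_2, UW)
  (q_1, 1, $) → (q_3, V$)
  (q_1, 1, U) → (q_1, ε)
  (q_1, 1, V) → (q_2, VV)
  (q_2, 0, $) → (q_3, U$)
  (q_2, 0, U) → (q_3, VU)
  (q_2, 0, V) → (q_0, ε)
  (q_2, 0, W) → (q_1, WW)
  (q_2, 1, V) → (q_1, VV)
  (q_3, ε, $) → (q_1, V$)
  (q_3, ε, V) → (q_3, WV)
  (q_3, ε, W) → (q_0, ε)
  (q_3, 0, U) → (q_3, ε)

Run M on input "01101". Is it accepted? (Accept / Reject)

(q_0, 01101, $) ⊢ (q_3, 01101, U$) ⊢ (q_3, 1101, $) ⊢ (q_1, 1101, V$) ⊢ (q_2, 101, VV$) ⊢ (q_1, 01, VVV$)
No transition applies at (q_1, 01, VVV$); input not fully consumed.

Reject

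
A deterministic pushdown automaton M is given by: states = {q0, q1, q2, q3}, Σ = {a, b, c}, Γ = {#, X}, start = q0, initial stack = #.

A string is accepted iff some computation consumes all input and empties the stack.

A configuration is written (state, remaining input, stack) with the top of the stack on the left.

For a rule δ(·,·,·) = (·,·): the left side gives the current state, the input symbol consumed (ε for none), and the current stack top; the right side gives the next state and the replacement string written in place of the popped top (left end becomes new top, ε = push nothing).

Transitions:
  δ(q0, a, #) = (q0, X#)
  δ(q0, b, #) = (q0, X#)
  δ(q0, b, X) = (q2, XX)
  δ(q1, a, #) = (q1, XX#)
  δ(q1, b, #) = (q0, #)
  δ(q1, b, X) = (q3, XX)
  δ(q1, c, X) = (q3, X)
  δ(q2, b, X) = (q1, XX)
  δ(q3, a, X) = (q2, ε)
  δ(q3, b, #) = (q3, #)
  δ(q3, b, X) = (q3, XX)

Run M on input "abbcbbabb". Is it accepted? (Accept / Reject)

(q0, abbcbbabb, #)
  read a, top #: go to q0, push X# → (q0, bbcbbabb, X#)
  read b, top X: go to q2, push XX → (q2, bcbbabb, XX#)
  read b, top X: go to q1, push XX → (q1, cbbabb, XXX#)
  read c, top X: go to q3, push X → (q3, bbabb, XXX#)
  read b, top X: go to q3, push XX → (q3, babb, XXXX#)
  read b, top X: go to q3, push XX → (q3, abb, XXXXX#)
  read a, top X: go to q2, push ε → (q2, bb, XXXX#)
  read b, top X: go to q1, push XX → (q1, b, XXXXX#)
  read b, top X: go to q3, push XX → (q3, ε, XXXXXX#)
All input consumed; stack is XXXXXX#, not empty, and no further ε-move applies.

Reject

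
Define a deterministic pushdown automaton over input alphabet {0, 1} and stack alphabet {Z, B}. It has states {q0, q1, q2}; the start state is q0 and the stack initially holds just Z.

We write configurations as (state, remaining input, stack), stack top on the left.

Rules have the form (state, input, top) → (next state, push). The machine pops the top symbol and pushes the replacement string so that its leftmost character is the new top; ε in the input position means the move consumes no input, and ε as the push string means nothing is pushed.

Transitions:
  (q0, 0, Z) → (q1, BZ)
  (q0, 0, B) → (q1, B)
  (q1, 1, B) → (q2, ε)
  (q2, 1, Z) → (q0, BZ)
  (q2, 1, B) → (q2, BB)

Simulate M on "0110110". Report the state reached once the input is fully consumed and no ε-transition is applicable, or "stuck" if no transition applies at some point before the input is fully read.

(q0, 0110110, Z)
  read 0, top Z: go to q1, push BZ → (q1, 110110, BZ)
  read 1, top B: go to q2, push ε → (q2, 10110, Z)
  read 1, top Z: go to q0, push BZ → (q0, 0110, BZ)
  read 0, top B: go to q1, push B → (q1, 110, BZ)
  read 1, top B: go to q2, push ε → (q2, 10, Z)
  read 1, top Z: go to q0, push BZ → (q0, 0, BZ)
  read 0, top B: go to q1, push B → (q1, ε, BZ)
All input consumed; M is in state q1.

q1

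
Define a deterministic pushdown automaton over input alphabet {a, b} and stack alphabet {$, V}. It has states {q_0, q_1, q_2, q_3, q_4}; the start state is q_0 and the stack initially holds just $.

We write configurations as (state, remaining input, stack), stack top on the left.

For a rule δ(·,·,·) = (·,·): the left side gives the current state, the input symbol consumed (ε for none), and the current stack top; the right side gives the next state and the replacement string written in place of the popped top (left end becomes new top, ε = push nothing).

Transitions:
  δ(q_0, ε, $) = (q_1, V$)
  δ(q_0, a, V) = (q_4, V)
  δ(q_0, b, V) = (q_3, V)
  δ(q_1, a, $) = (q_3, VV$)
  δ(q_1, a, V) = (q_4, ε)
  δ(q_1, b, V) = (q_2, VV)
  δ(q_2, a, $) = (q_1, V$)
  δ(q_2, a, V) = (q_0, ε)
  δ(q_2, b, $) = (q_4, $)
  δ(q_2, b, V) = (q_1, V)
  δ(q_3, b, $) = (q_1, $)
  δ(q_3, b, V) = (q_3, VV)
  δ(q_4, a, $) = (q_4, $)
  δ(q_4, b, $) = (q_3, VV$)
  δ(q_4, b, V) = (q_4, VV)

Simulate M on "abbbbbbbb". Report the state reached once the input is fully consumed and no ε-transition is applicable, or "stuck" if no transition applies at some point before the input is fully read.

(q_0, abbbbbbbb, $)
  ε-move, top $: go to q_1, push V$ → (q_1, abbbbbbbb, V$)
  read a, top V: go to q_4, push ε → (q_4, bbbbbbbb, $)
  read b, top $: go to q_3, push VV$ → (q_3, bbbbbbb, VV$)
  read b, top V: go to q_3, push VV → (q_3, bbbbbb, VVV$)
  read b, top V: go to q_3, push VV → (q_3, bbbbb, VVVV$)
  read b, top V: go to q_3, push VV → (q_3, bbbb, VVVVV$)
  read b, top V: go to q_3, push VV → (q_3, bbb, VVVVVV$)
  read b, top V: go to q_3, push VV → (q_3, bb, VVVVVVV$)
  read b, top V: go to q_3, push VV → (q_3, b, VVVVVVVV$)
  read b, top V: go to q_3, push VV → (q_3, ε, VVVVVVVVV$)
All input consumed; M is in state q_3.

q_3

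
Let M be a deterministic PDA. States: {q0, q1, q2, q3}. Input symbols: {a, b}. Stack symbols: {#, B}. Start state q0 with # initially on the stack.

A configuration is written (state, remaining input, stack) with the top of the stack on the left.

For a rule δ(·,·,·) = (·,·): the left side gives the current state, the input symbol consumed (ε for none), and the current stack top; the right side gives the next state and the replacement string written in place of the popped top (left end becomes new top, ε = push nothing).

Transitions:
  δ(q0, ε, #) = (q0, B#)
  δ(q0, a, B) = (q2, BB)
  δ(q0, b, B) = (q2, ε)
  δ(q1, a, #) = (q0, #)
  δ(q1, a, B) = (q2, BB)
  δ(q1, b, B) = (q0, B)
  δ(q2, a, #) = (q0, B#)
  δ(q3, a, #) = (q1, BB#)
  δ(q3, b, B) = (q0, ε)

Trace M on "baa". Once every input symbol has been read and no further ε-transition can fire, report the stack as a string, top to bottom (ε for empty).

(q0, baa, #)
  ε-move, top #: go to q0, push B# → (q0, baa, B#)
  read b, top B: go to q2, push ε → (q2, aa, #)
  read a, top #: go to q0, push B# → (q0, a, B#)
  read a, top B: go to q2, push BB → (q2, ε, BB#)
All input consumed in state q2 with stack BB#.

BB#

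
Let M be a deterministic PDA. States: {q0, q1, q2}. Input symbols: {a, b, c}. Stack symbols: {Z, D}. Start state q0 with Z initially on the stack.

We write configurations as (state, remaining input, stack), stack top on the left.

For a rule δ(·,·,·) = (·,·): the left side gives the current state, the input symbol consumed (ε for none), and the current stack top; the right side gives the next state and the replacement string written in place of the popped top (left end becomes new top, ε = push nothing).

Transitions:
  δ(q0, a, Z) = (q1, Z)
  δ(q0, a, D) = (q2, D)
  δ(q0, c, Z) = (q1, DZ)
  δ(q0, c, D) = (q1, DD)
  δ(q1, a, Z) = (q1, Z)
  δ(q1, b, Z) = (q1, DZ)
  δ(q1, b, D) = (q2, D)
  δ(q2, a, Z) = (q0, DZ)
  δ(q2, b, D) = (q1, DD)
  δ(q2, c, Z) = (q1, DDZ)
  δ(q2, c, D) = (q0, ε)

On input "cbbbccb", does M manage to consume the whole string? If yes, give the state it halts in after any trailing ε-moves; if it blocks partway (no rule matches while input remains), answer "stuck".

q2

(q0, cbbbccb, Z)
  read c, top Z: go to q1, push DZ → (q1, bbbccb, DZ)
  read b, top D: go to q2, push D → (q2, bbccb, DZ)
  read b, top D: go to q1, push DD → (q1, bccb, DDZ)
  read b, top D: go to q2, push D → (q2, ccb, DDZ)
  read c, top D: go to q0, push ε → (q0, cb, DZ)
  read c, top D: go to q1, push DD → (q1, b, DDZ)
  read b, top D: go to q2, push D → (q2, ε, DDZ)
All input consumed; M is in state q2.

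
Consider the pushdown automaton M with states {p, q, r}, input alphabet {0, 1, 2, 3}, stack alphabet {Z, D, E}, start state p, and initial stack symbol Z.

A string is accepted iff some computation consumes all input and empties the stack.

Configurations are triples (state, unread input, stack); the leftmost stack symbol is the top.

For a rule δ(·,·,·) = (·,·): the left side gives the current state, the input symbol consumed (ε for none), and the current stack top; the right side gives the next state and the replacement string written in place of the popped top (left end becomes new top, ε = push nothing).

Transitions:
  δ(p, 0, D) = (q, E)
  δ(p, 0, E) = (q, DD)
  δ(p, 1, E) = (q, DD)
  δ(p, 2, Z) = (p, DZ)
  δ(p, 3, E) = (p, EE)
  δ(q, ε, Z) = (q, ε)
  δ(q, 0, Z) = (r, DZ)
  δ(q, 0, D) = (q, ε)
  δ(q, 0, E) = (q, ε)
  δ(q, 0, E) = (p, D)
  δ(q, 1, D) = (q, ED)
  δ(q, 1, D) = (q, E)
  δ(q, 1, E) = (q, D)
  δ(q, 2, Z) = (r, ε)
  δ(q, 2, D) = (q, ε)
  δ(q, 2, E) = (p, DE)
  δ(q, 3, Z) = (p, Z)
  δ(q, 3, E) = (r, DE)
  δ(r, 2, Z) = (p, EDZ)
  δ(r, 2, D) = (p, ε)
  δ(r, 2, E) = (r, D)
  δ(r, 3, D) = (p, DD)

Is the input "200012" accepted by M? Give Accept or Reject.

Accept

One accepting computation: (p, 200012, Z) ⊢ (p, 00012, DZ) ⊢ (q, 0012, EZ) ⊢ (p, 012, DZ) ⊢ (q, 12, EZ) ⊢ (q, 2, DZ) ⊢ (q, ε, Z) ⊢ (q, ε, ε)
All input consumed and the stack is empty.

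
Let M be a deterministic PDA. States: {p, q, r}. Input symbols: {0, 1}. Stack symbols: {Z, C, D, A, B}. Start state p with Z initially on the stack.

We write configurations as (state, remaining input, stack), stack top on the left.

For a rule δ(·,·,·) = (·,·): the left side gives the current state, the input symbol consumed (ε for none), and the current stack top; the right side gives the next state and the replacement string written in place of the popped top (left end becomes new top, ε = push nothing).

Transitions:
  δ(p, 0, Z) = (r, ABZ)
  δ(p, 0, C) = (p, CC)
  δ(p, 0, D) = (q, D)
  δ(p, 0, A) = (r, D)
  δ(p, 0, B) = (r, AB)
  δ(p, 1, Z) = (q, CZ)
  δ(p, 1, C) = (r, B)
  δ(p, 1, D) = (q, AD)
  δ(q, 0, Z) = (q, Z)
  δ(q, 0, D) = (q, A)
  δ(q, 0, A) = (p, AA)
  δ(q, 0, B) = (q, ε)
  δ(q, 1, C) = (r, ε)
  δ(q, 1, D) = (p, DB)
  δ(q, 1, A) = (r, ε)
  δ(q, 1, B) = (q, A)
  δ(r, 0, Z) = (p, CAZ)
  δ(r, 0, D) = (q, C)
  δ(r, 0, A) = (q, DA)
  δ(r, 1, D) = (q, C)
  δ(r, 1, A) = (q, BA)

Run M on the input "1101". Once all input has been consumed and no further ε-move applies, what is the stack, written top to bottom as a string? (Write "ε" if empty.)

(p, 1101, Z)
  read 1, top Z: go to q, push CZ → (q, 101, CZ)
  read 1, top C: go to r, push ε → (r, 01, Z)
  read 0, top Z: go to p, push CAZ → (p, 1, CAZ)
  read 1, top C: go to r, push B → (r, ε, BAZ)
All input consumed in state r with stack BAZ.

BAZ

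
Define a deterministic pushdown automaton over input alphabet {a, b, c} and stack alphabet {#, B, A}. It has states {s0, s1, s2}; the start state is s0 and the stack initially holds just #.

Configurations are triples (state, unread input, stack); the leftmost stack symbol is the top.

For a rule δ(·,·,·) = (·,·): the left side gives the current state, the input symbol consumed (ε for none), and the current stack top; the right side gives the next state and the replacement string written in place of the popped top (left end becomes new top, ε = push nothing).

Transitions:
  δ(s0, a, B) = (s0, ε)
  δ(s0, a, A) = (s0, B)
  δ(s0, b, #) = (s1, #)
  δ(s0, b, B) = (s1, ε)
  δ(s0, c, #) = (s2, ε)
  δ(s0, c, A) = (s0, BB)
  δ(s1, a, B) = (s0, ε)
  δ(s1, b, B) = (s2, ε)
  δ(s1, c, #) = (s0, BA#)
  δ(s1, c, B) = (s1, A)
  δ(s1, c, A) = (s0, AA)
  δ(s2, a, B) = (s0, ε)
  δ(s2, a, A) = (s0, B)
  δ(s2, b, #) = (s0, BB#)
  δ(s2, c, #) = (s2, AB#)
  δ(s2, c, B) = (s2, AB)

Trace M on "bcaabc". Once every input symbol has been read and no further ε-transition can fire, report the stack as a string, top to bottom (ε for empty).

(s0, bcaabc, #)
  read b, top #: go to s1, push # → (s1, caabc, #)
  read c, top #: go to s0, push BA# → (s0, aabc, BA#)
  read a, top B: go to s0, push ε → (s0, abc, A#)
  read a, top A: go to s0, push B → (s0, bc, B#)
  read b, top B: go to s1, push ε → (s1, c, #)
  read c, top #: go to s0, push BA# → (s0, ε, BA#)
All input consumed in state s0 with stack BA#.

BA#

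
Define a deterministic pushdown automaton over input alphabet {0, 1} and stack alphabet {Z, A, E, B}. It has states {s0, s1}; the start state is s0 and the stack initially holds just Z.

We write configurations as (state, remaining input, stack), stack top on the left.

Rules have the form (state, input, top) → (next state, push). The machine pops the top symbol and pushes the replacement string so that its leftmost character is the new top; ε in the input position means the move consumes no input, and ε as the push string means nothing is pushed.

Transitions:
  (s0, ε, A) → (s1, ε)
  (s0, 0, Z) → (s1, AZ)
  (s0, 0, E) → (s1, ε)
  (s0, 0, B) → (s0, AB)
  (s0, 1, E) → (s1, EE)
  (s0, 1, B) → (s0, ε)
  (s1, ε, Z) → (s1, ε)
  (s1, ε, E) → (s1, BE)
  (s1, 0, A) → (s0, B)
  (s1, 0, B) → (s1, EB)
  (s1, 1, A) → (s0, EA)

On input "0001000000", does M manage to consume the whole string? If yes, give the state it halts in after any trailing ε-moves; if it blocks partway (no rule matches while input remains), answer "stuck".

(s0, 0001000000, Z)
  read 0, top Z: go to s1, push AZ → (s1, 001000000, AZ)
  read 0, top A: go to s0, push B → (s0, 01000000, BZ)
  read 0, top B: go to s0, push AB → (s0, 1000000, ABZ)
  ε-move, top A: go to s1, push ε → (s1, 1000000, BZ)
No transition for (s1, 1, top B); M blocks with input 1000000 remaining.

stuck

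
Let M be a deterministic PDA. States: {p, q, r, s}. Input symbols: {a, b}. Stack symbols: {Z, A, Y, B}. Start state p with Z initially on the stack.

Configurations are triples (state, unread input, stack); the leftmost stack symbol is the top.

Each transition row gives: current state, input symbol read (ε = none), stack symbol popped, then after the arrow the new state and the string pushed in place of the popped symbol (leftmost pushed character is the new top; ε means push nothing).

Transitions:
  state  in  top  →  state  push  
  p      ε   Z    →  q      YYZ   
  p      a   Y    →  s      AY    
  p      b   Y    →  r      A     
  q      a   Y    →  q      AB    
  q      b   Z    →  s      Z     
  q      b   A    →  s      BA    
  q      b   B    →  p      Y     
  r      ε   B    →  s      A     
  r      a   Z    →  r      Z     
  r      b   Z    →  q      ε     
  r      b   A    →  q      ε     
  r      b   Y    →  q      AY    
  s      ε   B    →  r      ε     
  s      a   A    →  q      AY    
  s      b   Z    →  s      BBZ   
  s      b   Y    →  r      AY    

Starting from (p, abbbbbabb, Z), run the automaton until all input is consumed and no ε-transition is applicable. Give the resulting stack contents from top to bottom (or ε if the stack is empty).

BZ

(p, abbbbbabb, Z)
  ε-move, top Z: go to q, push YYZ → (q, abbbbbabb, YYZ)
  read a, top Y: go to q, push AB → (q, bbbbbabb, ABYZ)
  read b, top A: go to s, push BA → (s, bbbbabb, BABYZ)
  ε-move, top B: go to r, push ε → (r, bbbbabb, ABYZ)
  read b, top A: go to q, push ε → (q, bbbabb, BYZ)
  read b, top B: go to p, push Y → (p, bbabb, YYZ)
  read b, top Y: go to r, push A → (r, babb, AYZ)
  read b, top A: go to q, push ε → (q, abb, YZ)
  read a, top Y: go to q, push AB → (q, bb, ABZ)
  read b, top A: go to s, push BA → (s, b, BABZ)
  ε-move, top B: go to r, push ε → (r, b, ABZ)
  read b, top A: go to q, push ε → (q, ε, BZ)
All input consumed in state q with stack BZ.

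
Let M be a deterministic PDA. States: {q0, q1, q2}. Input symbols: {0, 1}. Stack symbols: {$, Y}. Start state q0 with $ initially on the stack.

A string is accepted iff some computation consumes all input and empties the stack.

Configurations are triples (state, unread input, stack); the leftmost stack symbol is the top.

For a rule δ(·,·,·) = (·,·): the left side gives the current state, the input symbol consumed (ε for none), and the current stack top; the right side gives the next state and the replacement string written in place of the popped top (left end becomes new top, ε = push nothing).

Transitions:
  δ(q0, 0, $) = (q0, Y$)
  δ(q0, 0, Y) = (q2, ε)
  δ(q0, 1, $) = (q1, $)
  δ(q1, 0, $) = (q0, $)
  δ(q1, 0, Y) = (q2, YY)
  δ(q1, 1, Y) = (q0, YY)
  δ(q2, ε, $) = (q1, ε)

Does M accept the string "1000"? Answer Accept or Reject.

(q0, 1000, $)
  read 1, top $: go to q1, push $ → (q1, 000, $)
  read 0, top $: go to q0, push $ → (q0, 00, $)
  read 0, top $: go to q0, push Y$ → (q0, 0, Y$)
  read 0, top Y: go to q2, push ε → (q2, ε, $)
  ε-move, top $: go to q1, push ε → (q1, ε, ε)
All input consumed and the stack is empty.

Accept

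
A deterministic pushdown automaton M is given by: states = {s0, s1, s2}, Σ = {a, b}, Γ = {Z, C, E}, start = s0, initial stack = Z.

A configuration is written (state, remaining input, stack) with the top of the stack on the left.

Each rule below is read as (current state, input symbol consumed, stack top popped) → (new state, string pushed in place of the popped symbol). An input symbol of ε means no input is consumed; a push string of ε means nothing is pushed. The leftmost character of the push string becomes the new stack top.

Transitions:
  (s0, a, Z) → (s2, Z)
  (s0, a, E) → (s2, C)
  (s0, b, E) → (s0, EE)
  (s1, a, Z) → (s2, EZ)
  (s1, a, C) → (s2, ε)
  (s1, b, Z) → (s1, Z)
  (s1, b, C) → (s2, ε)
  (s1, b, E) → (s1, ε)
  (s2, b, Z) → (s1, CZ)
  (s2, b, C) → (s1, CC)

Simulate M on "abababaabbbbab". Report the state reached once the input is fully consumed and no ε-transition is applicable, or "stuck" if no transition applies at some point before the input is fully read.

stuck

(s0, abababaabbbbab, Z)
  read a, top Z: go to s2, push Z → (s2, bababaabbbbab, Z)
  read b, top Z: go to s1, push CZ → (s1, ababaabbbbab, CZ)
  read a, top C: go to s2, push ε → (s2, babaabbbbab, Z)
  read b, top Z: go to s1, push CZ → (s1, abaabbbbab, CZ)
  read a, top C: go to s2, push ε → (s2, baabbbbab, Z)
  read b, top Z: go to s1, push CZ → (s1, aabbbbab, CZ)
  read a, top C: go to s2, push ε → (s2, abbbbab, Z)
No transition for (s2, a, top Z); M blocks with input abbbbab remaining.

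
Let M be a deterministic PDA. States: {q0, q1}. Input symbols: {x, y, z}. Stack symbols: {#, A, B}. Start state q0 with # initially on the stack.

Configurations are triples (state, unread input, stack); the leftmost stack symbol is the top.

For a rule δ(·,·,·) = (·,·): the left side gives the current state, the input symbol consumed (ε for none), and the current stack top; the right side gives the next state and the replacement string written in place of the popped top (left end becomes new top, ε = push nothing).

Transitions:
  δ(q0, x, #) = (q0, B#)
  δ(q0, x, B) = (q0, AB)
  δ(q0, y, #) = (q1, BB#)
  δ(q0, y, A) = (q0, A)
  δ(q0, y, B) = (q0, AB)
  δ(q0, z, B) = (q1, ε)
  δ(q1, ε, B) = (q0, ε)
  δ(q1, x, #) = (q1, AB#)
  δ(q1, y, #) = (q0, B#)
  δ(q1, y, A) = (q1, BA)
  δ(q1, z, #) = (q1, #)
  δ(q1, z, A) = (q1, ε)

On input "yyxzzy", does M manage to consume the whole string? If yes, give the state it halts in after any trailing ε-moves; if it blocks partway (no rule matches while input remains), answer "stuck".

stuck

(q0, yyxzzy, #)
  read y, top #: go to q1, push BB# → (q1, yxzzy, BB#)
  ε-move, top B: go to q0, push ε → (q0, yxzzy, B#)
  read y, top B: go to q0, push AB → (q0, xzzy, AB#)
No transition for (q0, x, top A); M blocks with input xzzy remaining.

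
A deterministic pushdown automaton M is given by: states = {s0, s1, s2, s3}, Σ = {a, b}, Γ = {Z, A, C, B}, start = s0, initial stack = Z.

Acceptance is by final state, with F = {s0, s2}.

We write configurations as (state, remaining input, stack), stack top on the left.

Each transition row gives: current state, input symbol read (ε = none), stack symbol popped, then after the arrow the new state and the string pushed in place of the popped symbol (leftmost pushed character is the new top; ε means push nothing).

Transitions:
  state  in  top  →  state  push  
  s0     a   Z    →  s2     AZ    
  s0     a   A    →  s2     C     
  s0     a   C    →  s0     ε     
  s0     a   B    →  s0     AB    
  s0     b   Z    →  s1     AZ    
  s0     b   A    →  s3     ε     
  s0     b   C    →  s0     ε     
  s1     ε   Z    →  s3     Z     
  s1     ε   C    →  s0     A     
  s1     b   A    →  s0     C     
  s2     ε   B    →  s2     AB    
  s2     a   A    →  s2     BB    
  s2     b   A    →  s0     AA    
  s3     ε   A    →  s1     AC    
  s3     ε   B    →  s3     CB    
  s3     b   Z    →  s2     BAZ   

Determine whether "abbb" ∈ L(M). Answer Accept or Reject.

Accept

(s0, abbb, Z) ⊢ (s2, bbb, AZ) ⊢ (s0, bb, AAZ) ⊢ (s3, b, AZ) ⊢ (s1, b, ACZ) ⊢ (s0, ε, CCZ)
All input consumed; state s0 ∈ F.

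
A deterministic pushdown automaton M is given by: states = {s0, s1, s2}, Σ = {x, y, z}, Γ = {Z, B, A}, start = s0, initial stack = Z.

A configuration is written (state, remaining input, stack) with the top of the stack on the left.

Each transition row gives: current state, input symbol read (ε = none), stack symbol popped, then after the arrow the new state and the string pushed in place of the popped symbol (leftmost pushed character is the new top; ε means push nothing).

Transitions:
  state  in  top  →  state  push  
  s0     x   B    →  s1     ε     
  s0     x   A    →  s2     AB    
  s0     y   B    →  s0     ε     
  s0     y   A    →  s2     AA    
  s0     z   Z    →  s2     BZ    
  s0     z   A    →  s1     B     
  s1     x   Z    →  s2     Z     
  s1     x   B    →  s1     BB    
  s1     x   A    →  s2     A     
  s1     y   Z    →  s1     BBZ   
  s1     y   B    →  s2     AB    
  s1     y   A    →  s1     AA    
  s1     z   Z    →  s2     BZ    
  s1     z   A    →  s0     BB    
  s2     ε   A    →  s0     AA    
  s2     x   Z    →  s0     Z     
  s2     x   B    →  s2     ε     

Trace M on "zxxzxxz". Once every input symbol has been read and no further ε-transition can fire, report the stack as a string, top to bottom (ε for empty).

BZ

(s0, zxxzxxz, Z) ⊢ (s2, xxzxxz, BZ) ⊢ (s2, xzxxz, Z) ⊢ (s0, zxxz, Z) ⊢ (s2, xxz, BZ) ⊢ (s2, xz, Z) ⊢ (s0, z, Z) ⊢ (s2, ε, BZ)
All input consumed in state s2 with stack BZ.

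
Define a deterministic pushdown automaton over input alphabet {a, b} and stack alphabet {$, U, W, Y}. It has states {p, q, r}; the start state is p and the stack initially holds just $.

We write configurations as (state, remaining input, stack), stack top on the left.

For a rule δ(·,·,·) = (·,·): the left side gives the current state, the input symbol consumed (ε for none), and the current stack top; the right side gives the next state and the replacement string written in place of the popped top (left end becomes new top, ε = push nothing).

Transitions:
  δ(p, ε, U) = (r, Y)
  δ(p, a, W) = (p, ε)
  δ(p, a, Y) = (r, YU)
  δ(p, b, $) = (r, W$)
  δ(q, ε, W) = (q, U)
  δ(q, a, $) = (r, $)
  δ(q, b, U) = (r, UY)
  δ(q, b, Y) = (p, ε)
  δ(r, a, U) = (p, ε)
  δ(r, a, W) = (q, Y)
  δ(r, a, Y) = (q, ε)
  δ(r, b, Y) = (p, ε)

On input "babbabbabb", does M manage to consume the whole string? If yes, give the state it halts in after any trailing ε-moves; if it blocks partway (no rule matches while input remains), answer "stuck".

(p, babbabbabb, $)
  read b, top $: go to r, push W$ → (r, abbabbabb, W$)
  read a, top W: go to q, push Y → (q, bbabbabb, Y$)
  read b, top Y: go to p, push ε → (p, babbabb, $)
  read b, top $: go to r, push W$ → (r, abbabb, W$)
  read a, top W: go to q, push Y → (q, bbabb, Y$)
  read b, top Y: go to p, push ε → (p, babb, $)
  read b, top $: go to r, push W$ → (r, abb, W$)
  read a, top W: go to q, push Y → (q, bb, Y$)
  read b, top Y: go to p, push ε → (p, b, $)
  read b, top $: go to r, push W$ → (r, ε, W$)
All input consumed; M is in state r.

r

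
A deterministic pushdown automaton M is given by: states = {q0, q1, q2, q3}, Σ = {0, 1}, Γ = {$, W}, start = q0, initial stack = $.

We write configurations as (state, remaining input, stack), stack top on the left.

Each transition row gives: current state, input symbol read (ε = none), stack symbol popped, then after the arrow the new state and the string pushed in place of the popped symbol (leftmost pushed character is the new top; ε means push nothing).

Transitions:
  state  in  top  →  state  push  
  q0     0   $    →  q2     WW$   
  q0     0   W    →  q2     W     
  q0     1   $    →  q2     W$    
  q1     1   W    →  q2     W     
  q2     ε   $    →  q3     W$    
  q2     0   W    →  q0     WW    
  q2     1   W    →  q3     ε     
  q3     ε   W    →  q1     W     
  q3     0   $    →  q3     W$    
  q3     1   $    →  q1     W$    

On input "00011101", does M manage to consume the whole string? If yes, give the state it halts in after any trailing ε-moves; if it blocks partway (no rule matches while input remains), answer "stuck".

(q0, 00011101, $) ⊢ (q2, 0011101, WW$) ⊢ (q0, 011101, WWW$) ⊢ (q2, 11101, WWW$) ⊢ (q3, 1101, WW$) ⊢ (q1, 1101, WW$) ⊢ (q2, 101, WW$) ⊢ (q3, 01, W$) ⊢ (q1, 01, W$)
No transition for (q1, 0, top W); M blocks with input 01 remaining.

stuck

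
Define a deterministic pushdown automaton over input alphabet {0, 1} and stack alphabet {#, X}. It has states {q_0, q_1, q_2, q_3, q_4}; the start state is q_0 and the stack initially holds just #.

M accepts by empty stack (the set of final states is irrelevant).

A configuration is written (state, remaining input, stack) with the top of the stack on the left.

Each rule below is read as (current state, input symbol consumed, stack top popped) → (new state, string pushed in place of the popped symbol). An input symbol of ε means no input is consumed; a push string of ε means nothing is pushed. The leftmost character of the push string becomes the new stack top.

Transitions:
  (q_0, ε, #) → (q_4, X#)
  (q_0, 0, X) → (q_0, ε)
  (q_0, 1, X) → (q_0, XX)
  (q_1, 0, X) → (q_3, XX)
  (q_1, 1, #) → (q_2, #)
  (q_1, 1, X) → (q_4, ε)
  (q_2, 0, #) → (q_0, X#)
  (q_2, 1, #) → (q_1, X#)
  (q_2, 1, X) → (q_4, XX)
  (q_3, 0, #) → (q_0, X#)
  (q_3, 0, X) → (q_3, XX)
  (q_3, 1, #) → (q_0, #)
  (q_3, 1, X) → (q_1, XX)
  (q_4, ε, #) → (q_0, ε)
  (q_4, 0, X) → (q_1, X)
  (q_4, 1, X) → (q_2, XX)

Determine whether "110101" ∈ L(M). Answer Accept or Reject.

(q_0, 110101, #)
  ε-move, top #: go to q_4, push X# → (q_4, 110101, X#)
  read 1, top X: go to q_2, push XX → (q_2, 10101, XX#)
  read 1, top X: go to q_4, push XX → (q_4, 0101, XXX#)
  read 0, top X: go to q_1, push X → (q_1, 101, XXX#)
  read 1, top X: go to q_4, push ε → (q_4, 01, XX#)
  read 0, top X: go to q_1, push X → (q_1, 1, XX#)
  read 1, top X: go to q_4, push ε → (q_4, ε, X#)
All input consumed; stack is X#, not empty, and no further ε-move applies.

Reject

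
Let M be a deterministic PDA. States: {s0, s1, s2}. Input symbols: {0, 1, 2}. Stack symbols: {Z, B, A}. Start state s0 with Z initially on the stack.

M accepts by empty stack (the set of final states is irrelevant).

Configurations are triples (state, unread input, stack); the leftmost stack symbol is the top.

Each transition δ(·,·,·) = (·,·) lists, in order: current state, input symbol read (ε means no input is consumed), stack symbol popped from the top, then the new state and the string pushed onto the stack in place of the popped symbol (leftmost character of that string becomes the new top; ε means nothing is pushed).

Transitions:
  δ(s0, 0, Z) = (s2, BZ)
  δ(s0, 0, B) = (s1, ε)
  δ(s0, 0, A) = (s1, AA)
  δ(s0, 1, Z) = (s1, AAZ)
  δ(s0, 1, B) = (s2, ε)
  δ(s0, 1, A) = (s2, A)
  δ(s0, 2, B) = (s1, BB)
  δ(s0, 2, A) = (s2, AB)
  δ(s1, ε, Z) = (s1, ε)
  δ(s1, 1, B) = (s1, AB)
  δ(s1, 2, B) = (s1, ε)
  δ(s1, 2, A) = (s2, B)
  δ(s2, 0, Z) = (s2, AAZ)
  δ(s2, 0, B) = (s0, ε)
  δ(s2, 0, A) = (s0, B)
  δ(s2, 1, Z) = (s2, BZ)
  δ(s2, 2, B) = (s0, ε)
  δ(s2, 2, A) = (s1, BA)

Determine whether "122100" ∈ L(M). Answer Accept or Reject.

(s0, 122100, Z)
  read 1, top Z: go to s1, push AAZ → (s1, 22100, AAZ)
  read 2, top A: go to s2, push B → (s2, 2100, BAZ)
  read 2, top B: go to s0, push ε → (s0, 100, AZ)
  read 1, top A: go to s2, push A → (s2, 00, AZ)
  read 0, top A: go to s0, push B → (s0, 0, BZ)
  read 0, top B: go to s1, push ε → (s1, ε, Z)
  ε-move, top Z: go to s1, push ε → (s1, ε, ε)
All input consumed and the stack is empty.

Accept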